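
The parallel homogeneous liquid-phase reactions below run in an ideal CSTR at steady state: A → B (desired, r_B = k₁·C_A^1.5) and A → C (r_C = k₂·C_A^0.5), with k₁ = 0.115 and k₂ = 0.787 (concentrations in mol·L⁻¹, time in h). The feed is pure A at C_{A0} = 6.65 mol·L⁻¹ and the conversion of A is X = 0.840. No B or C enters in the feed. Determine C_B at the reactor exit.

Exit C_A = C_{A0}(1−X) = 6.65×0.160 = 1.064 mol·L⁻¹.
A CSTR operates uniformly at the exit composition, giving r_B = 0.1262 and r_C = 0.8118 (each k·C_A^n at C_A = 1.064).
Fraction of consumed A going to B: r_B/(r_B+r_C) = 0.1346.
C_B = 0.1346·C_{A0}·X = 0.1346×6.65×0.840 = 0.752 mol·L⁻¹.

0.752 mol·L⁻¹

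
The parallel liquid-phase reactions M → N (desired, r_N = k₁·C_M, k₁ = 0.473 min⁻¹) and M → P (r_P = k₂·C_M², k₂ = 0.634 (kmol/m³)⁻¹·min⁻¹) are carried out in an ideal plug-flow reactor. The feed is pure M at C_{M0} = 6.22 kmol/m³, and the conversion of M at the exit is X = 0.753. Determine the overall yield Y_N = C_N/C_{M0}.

C_M = C_{M0}(1−X) = 1.536 kmol/m³.
Along a PFR/batch, dC_N/dC_M = −r_N/(r_N+r_P) = −k₁/(k₁+k₂·C_M).
Integrating from C_{M0} to C_M: C_N = (0.473/0.634)·ln[(0.473+0.634·6.22)/(0.473+0.634·1.54)] = 0.7461·ln(4.416/1.447) = 0.8325 kmol/m³.
Y_N = C_N/C_{M0} = 0.8325/6.22 = 0.134.

0.134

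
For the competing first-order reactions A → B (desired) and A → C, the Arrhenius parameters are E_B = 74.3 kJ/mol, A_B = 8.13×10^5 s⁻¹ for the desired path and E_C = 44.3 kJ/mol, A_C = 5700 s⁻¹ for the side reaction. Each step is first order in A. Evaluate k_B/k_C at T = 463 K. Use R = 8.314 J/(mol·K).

0.0588

With equal orders, S_{B/C} = k_B/k_C = (A_B/A_C)·exp[(E_C−E_B)/(RT)].
(E_C−E_B)/(RT) = (44.3−74.3)×10³/(8.314×463) = -30000/3849 = -7.793.
k_B/k_C = (8.13×10^5/5700)·exp(-7.793) = 142.6 × 4.124×10^-4 = 0.0588.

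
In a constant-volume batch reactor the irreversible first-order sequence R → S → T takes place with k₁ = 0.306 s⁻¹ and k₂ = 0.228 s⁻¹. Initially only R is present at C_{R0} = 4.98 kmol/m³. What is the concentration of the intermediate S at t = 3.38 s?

For first-order series with pure R initially, C_S(t) = k₁C_{R0}/(k₂−k₁)·(e^(−k₁t) − e^(−k₂t)).
e^(−k₁t) = e^(−0.306×3.38) = e^(−1.034) = 0.3555; e^(−k₂t) = e^(−0.7706) = 0.4627.
C_S = 0.306×4.98/(0.228−0.306) × (0.3555−0.4627) = (-19.54)×(-0.1072) = 2.095 kmol/m³.

2.10 kmol/m³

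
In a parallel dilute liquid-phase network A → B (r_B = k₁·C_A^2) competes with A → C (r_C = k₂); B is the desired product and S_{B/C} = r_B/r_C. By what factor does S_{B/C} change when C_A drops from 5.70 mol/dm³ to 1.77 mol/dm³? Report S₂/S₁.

0.0964

S_{B/C} = (k₁/k₂)·C_A^2, so S₂/S₁ = (C_{A,2}/C_{A,1})^2.
= (1.77/5.70)^2 = (0.3105)^2 = 0.0964.
Selectivity toward B falls as C_A falls — high-concentration operation is favoured.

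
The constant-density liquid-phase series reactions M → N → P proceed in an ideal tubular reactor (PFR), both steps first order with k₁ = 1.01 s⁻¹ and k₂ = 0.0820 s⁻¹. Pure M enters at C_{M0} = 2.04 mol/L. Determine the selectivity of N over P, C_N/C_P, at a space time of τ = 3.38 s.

The intermediate concentration in a first-order A→B→C sequence is C_N = k₁C_{M0}(e^(−k₁τ) − e^(−k₂τ))/(k₂−k₁).
e^(−k₁τ) = e^(−1.01×3.38) = e^(−3.414) = 0.03292; e^(−k₂τ) = e^(−0.2772) = 0.7579.
C_N = 1.01×2.04/(0.0820−1.01) × (0.03292−0.7579) = (-2.220)×(-0.7250) = 1.610 mol/L.
C_M = C_{M0}e^(−k₁τ) = 0.06715 mol/L, so C_P = C_{M0}−C_M−C_N = 0.3631 mol/L; C_N/C_P = 4.43.

4.43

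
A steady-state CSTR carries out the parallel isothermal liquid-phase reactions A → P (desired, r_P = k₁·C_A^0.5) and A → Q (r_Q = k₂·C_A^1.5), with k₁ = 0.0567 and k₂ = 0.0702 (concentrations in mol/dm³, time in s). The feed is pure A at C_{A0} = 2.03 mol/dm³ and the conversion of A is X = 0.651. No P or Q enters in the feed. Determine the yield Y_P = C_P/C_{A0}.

Exit C_A = C_{A0}(1−X) = 2.03×0.349 = 0.7085 mol/dm³.
A CSTR operates uniformly at the exit composition, giving r_P = 0.04772 and r_Q = 0.04186 (each k·C_A^n at C_A = 0.7085).
Fraction of consumed A going to P: r_P/(r_P+r_Q) = 0.5327.
C_P = 0.5327·C_{A0}·X = 0.5327×2.03×0.651 = 0.704 mol/dm³; Y_P = C_P/C_{A0} = 0.347.

0.347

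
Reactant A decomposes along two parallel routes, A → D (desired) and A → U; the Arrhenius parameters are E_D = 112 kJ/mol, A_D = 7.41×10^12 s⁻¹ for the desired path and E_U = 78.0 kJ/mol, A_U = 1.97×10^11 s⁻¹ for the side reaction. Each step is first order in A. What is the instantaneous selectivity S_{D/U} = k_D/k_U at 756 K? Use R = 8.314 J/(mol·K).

Since both paths have the same order in A, the concentration cancels and S_{D/U} = k_D/k_U = (A_D/A_U)·exp[(E_U−E_D)/(RT)].
(E_U−E_D)/(RT) = (78.0−112)×10³/(8.314×756) = -34000/6285 = -5.409.
k_D/k_U = (7.41×10^12/1.97×10^11)·exp(-5.409) = 37.61 × 0.004474 = 0.168.

0.168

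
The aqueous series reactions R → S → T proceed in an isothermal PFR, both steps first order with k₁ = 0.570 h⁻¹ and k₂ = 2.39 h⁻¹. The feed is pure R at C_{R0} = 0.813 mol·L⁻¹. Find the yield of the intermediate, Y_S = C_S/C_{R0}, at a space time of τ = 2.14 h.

The intermediate concentration in a first-order A→B→C sequence is C_S = k₁C_{R0}(e^(−k₁τ) − e^(−k₂τ))/(k₂−k₁).
e^(−k₁τ) = e^(−0.570×2.14) = e^(−1.220) = 0.2953; e^(−k₂τ) = e^(−5.115) = 0.006008.
C_S = 0.570×0.813/(2.39−0.570) × (0.2953−0.006008) = 0.2546×0.2893 = 0.07366 mol·L⁻¹.
Y_S = C_S/C_{R0} = 0.07366/0.813 = 0.0906.

0.0906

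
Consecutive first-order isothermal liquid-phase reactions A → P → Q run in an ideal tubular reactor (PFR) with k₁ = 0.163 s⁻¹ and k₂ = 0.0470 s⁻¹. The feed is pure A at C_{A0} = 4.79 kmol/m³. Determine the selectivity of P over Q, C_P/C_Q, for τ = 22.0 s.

For first-order series with pure A initially, C_P(τ) = k₁C_{A0}/(k₂−k₁)·(e^(−k₁τ) − e^(−k₂τ)).
e^(−k₁τ) = e^(−0.163×22.0) = e^(−3.586) = 0.02771; e^(−k₂τ) = e^(−1.034) = 0.3556.
C_P = 0.163×4.79/(0.0470−0.163) × (0.02771−0.3556) = (-6.731)×(-0.3279) = 2.207 kmol/m³.
C_A = C_{A0}e^(−k₁τ) = 0.1327 kmol/m³, so C_Q = C_{A0}−C_A−C_P = 2.450 kmol/m³; C_P/C_Q = 0.901.

0.901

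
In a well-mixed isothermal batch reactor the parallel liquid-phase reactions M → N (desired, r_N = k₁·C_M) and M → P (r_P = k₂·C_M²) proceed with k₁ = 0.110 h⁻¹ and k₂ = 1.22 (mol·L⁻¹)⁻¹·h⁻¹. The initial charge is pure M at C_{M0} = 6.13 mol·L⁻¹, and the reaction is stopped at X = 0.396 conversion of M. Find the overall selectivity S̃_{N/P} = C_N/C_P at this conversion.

0.0187

C_M = C_{M0}(1−X) = 3.703 mol·L⁻¹.
Along a PFR/batch, dC_N/dC_M = −r_N/(r_N+r_P) = −k₁/(k₁+k₂·C_M).
Integrating from C_{M0} to C_M: C_N = (0.110/1.22)·ln[(0.110+1.22·6.13)/(0.110+1.22·3.70)] = 0.09016·ln(7.589/4.627) = 0.04461 mol·L⁻¹.
C_P = (C_{M0}−C_M)−C_N = 2.383 mol·L⁻¹; S̃_{N/P} = 0.04461/2.383 = 0.0187.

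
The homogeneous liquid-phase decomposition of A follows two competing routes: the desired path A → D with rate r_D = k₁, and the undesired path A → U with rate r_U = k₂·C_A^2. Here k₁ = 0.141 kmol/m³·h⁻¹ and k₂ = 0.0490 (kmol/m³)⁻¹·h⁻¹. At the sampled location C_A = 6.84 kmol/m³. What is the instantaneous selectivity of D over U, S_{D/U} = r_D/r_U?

S_{D/U} = r_D/r_U = (k₁)/(k₂·C_A^2) = (k₁/k₂)·C_A^-2.
= (0.141) / (0.0490×6.840^2) = 0.1410/2.292 = 0.0615.

0.0615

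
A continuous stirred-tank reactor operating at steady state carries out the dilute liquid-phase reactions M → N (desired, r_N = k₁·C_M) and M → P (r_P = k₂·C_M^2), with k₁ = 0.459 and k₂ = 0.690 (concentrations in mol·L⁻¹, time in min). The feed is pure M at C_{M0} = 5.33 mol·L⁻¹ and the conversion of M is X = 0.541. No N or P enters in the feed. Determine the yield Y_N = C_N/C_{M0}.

Exit C_M = C_{M0}(1−X) = 5.33×0.459 = 2.446 mol·L⁻¹.
Rates in a CSTR are evaluated at the outlet concentration: r_N = 0.459×2.446 = 1.123, r_P = 0.690×2.446^2 = 4.130.
Fraction of consumed M going to N: r_N/(r_N+r_P) = 0.2138.
C_N = 0.2138·C_{M0}·X = 0.2138×5.33×0.541 = 0.616 mol·L⁻¹; Y_N = C_N/C_{M0} = 0.116.

0.116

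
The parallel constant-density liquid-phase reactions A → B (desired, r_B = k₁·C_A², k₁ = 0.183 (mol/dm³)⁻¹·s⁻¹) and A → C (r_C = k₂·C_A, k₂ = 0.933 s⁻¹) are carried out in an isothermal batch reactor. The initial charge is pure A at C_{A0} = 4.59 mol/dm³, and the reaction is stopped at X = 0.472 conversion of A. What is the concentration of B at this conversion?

0.876 mol/dm³

C_A = C_{A0}(1−X) = 2.424 mol/dm³.
Along a PFR/batch, dC_C/dC_A = −r_C/(r_B+r_C) = −k₂/(k₂+k₁·C_A).
Integrating from C_{A0} to C_A: C_C = (0.933/0.183)·ln[(0.933+0.183·4.59)/(0.933+0.183·2.42)] = 5.098·ln(1.773/1.377) = 1.290 mol/dm³.
Then C_B = (C_{A0}−C_A) − C_C = 2.166 − 1.290 = 0.8760 mol/dm³.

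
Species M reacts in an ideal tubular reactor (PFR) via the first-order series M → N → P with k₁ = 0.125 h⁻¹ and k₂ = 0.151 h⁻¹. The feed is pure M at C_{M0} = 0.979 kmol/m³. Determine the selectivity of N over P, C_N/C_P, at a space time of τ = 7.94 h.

1.12

Solving the coupled first-order balances gives C_N(τ) = [k₁/(k₂−k₁)]·C_{M0}·(e^(−k₁τ) − e^(−k₂τ)).
e^(−k₁τ) = e^(−0.125×7.94) = e^(−0.9925) = 0.3706; e^(−k₂τ) = e^(−1.199) = 0.3015.
C_N = 0.125×0.979/(0.151−0.125) × (0.3706−0.3015) = 4.707×0.06914 = 0.3254 kmol/m³.
C_M = C_{M0}e^(−k₁τ) = 0.3629 kmol/m³, so C_P = C_{M0}−C_M−C_N = 0.2907 kmol/m³; C_N/C_P = 1.12.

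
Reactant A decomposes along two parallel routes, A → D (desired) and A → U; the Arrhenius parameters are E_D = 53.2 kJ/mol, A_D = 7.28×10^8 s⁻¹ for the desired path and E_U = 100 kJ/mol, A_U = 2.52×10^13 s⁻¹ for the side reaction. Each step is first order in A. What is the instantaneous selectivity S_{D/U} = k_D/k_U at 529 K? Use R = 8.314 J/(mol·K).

k_D/k_U = (A_D/A_U)·exp[−(E_D−E_U)/(RT)] = (A_D/A_U)·exp[(E_U−E_D)/(RT)].
(E_U−E_D)/(RT) = (100−53.2)×10³/(8.314×529) = 46800/4398 = 10.64.
k_D/k_U = (7.28×10^8/2.52×10^13)·exp(10.64) = 2.889×10^-5 × 41812 = 1.21.

1.21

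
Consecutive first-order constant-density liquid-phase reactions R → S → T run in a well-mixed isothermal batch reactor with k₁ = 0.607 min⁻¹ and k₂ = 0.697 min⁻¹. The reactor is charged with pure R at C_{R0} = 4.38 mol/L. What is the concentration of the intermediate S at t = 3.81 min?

0.849 mol/L

The intermediate concentration in a first-order A→B→C sequence is C_S = k₁C_{R0}(e^(−k₁t) − e^(−k₂t))/(k₂−k₁).
e^(−k₁t) = e^(−0.607×3.81) = e^(−2.313) = 0.09900; e^(−k₂t) = e^(−2.656) = 0.07026.
C_S = 0.607×4.38/(0.697−0.607) × (0.09900−0.07026) = 29.54×0.02874 = 0.8489 mol/L.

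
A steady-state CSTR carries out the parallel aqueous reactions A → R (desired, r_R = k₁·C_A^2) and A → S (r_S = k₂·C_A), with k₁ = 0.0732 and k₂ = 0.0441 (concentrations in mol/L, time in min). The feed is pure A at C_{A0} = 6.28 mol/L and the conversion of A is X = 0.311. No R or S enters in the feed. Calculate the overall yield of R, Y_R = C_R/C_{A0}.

Exit C_A = C_{A0}(1−X) = 6.28×0.689 = 4.327 mol/L.
Rates in a CSTR are evaluated at the outlet concentration: r_R = 0.0732×4.327^2 = 1.370, r_S = 0.0441×4.327 = 0.1908.
Fraction of consumed A going to R: r_R/(r_R+r_S) = 0.8778.
C_R = 0.8778·C_{A0}·X = 0.8778×6.28×0.311 = 1.71 mol/L; Y_R = C_R/C_{A0} = 0.273.

0.273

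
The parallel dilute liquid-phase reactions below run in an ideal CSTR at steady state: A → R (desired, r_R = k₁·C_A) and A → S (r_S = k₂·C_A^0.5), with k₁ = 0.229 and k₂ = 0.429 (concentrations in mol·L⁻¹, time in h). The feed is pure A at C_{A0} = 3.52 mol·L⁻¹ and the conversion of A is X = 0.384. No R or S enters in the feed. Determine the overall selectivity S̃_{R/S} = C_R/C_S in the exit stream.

Exit C_A = C_{A0}(1−X) = 3.52×0.616 = 2.168 mol·L⁻¹.
A CSTR operates uniformly at the exit composition, giving r_R = 0.4965 and r_S = 0.6317 (each k·C_A^n at C_A = 2.168).
Overall selectivity = C_R/C_S = r_Rτ/(r_Sτ) = r_R/r_S = 0.786.

0.786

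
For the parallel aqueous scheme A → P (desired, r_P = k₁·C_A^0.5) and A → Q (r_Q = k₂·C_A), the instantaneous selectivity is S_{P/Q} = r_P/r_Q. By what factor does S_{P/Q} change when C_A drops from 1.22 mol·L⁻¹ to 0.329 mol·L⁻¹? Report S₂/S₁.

1.93

S_{P/Q} = (k₁/k₂)·C_A^-0.5, so S₂/S₁ = (C_{A,2}/C_{A,1})^-0.5.
= (0.329/1.22)^(-0.5) = (0.2697)^(-0.5) = 1.93.
Selectivity toward P rises as C_A falls — low-concentration operation is favoured.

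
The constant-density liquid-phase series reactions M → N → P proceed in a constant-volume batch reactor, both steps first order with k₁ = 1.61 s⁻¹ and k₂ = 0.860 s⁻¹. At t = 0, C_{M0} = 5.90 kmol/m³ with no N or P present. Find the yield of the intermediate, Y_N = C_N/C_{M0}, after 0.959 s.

The intermediate concentration in a first-order A→B→C sequence is C_N = k₁C_{M0}(e^(−k₁t) − e^(−k₂t))/(k₂−k₁).
e^(−k₁t) = e^(−1.61×0.959) = e^(−1.544) = 0.2135; e^(−k₂t) = e^(−0.8247) = 0.4383.
C_N = 1.61×5.90/(0.860−1.61) × (0.2135−0.4383) = (-12.67)×(-0.2248) = 2.847 kmol/m³.
Y_N = C_N/C_{M0} = 2.847/5.90 = 0.483.

0.483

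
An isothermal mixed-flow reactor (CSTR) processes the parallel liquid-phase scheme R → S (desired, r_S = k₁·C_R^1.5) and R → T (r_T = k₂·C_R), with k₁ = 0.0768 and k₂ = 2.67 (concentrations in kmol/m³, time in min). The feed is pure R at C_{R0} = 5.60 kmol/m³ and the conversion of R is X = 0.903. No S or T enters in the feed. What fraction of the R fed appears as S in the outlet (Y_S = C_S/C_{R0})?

0.0187

Exit C_R = C_{R0}(1−X) = 5.60×0.0970 = 0.5432 kmol/m³.
In a CSTR the entire volume is at exit conditions, so r_S = 0.0768×0.5432^1.5 = 0.03075 and r_T = 2.67×0.5432 = 1.450.
Fraction of consumed R going to S: r_S/(r_S+r_T) = 0.02076.
C_S = 0.02076·C_{R0}·X = 0.02076×5.60×0.903 = 0.105 kmol/m³; Y_S = C_S/C_{R0} = 0.0187.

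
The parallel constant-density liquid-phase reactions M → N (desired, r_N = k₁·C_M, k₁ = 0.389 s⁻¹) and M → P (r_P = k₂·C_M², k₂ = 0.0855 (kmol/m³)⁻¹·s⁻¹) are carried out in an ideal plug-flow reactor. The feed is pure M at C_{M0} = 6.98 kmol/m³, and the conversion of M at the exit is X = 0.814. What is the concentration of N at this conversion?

C_M = C_{M0}(1−X) = 1.298 kmol/m³.
Along a PFR/batch, dC_N/dC_M = −r_N/(r_N+r_P) = −k₁/(k₁+k₂·C_M).
Integrating from C_{M0} to C_M: C_N = (0.389/0.0855)·ln[(0.389+0.0855·6.98)/(0.389+0.0855·1.30)] = 4.550·ln(0.9858/0.5000) = 3.088 kmol/m³.

3.09 kmol/m³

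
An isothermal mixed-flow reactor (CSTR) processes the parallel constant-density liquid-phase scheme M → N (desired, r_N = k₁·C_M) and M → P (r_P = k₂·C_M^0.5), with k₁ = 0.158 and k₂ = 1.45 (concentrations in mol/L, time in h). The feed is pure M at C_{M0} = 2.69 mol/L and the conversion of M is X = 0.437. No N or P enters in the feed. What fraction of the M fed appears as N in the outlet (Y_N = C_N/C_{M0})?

0.0517

Exit C_M = C_{M0}(1−X) = 2.69×0.563 = 1.514 mol/L.
In a CSTR the entire volume is at exit conditions, so r_N = 0.158×1.514 = 0.2393 and r_P = 1.45×1.514^0.5 = 1.784.
Fraction of consumed M going to N: r_N/(r_N+r_P) = 0.1182.
C_N = 0.1182·C_{M0}·X = 0.1182×2.69×0.437 = 0.139 mol/L; Y_N = C_N/C_{M0} = 0.0517.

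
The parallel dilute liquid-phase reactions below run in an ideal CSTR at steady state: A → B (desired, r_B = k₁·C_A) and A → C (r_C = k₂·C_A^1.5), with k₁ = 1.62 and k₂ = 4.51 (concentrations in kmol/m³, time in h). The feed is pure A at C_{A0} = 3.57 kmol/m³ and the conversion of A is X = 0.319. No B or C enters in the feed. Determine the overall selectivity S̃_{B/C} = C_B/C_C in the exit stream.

Exit C_A = C_{A0}(1−X) = 3.57×0.681 = 2.431 kmol/m³.
Rates in a CSTR are evaluated at the outlet concentration: r_B = 1.62×2.431 = 3.938, r_C = 4.51×2.431^1.5 = 17.10.
Overall selectivity = C_B/C_C = r_Bτ/(r_Cτ) = r_B/r_C = 0.230.

0.230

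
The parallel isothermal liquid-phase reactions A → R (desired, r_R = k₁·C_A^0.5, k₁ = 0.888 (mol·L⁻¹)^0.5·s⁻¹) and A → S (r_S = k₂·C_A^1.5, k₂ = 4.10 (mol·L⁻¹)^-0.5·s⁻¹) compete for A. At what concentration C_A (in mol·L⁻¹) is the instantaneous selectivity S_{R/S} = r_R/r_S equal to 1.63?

S_{R/S} = (k₁/k₂)·C_A⁻¹ ⇒ C_A = (S·k₂/k₁)^(-1).
= (1.63×4.10/0.888)^(-1) = (7.526)^(-1) = 0.133 mol·L⁻¹.

0.133 mol·L⁻¹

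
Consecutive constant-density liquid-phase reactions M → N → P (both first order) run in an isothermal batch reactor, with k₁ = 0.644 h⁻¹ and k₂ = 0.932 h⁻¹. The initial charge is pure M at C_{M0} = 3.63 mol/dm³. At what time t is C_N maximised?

1.28 h

For first-order series the maximum of C_N occurs at t_opt = ln(k₂/k₁)/(k₂−k₁).
= ln(0.932/0.644)/(0.932−0.644) = ln(1.447)/0.2880 = 0.3696/0.2880 = 1.28 h.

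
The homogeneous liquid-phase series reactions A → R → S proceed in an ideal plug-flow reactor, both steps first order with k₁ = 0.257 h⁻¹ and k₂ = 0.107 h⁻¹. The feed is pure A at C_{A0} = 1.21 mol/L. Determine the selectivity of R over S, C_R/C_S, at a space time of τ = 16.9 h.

The intermediate concentration in a first-order A→B→C sequence is C_R = k₁C_{A0}(e^(−k₁τ) − e^(−k₂τ))/(k₂−k₁).
e^(−k₁τ) = e^(−0.257×16.9) = e^(−4.343) = 0.01299; e^(−k₂τ) = e^(−1.808) = 0.1639.
C_R = 0.257×1.21/(0.107−0.257) × (0.01299−0.1639) = (-2.073)×(-0.1509) = 0.3129 mol/L.
C_A = C_{A0}e^(−k₁τ) = 0.01572 mol/L, so C_S = C_{A0}−C_A−C_R = 0.8814 mol/L; C_R/C_S = 0.355.

0.355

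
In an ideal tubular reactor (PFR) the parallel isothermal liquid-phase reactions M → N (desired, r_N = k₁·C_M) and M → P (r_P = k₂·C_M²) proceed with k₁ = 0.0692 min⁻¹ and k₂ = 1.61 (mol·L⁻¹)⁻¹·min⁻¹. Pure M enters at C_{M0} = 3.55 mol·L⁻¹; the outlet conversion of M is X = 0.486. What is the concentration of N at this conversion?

0.0281 mol·L⁻¹

C_M = C_{M0}(1−X) = 1.825 mol·L⁻¹.
Along a PFR/batch, dC_N/dC_M = −r_N/(r_N+r_P) = −k₁/(k₁+k₂·C_M).
Integrating from C_{M0} to C_M: C_N = (0.0692/1.61)·ln[(0.0692+1.61·3.55)/(0.0692+1.61·1.82)] = 0.04298·ln(5.785/3.007) = 0.02812 mol·L⁻¹.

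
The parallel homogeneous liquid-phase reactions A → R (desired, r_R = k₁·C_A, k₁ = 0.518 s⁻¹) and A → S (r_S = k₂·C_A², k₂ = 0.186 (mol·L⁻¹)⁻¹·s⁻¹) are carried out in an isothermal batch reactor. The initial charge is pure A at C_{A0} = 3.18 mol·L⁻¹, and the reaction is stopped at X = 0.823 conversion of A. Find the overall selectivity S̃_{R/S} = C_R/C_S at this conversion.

C_A = C_{A0}(1−X) = 0.5629 mol·L⁻¹.
Along a PFR/batch, dC_R/dC_A = −r_R/(r_R+r_S) = −k₁/(k₁+k₂·C_A).
Integrating from C_{A0} to C_A: C_R = (0.518/0.186)·ln[(0.518+0.186·3.18)/(0.518+0.186·0.563)] = 2.785·ln(1.109/0.6227) = 1.609 mol·L⁻¹.
C_S = (C_{A0}−C_A)−C_R = 1.009 mol·L⁻¹; S̃_{R/S} = 1.609/1.009 = 1.59.

1.59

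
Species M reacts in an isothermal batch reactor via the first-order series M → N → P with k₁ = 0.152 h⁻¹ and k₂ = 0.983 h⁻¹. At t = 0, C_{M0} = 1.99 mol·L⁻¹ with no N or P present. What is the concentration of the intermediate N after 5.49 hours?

The intermediate concentration in a first-order A→B→C sequence is C_N = k₁C_{M0}(e^(−k₁t) − e^(−k₂t))/(k₂−k₁).
e^(−k₁t) = e^(−0.152×5.49) = e^(−0.8345) = 0.4341; e^(−k₂t) = e^(−5.397) = 0.004532.
C_N = 0.152×1.99/(0.983−0.152) × (0.4341−0.004532) = 0.3640×0.4296 = 0.1564 mol·L⁻¹.

0.156 mol·L⁻¹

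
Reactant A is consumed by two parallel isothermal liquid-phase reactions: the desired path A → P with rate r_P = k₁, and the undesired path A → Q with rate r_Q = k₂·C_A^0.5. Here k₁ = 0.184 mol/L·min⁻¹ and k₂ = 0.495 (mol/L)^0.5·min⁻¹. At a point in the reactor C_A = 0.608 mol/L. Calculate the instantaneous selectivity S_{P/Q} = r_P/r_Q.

0.477

S_{P/Q} = r_P/r_Q = (k₁)/(k₂·C_A^0.5) = (k₁/k₂)·C_A^-0.5.
= (0.184) / (0.495×0.6080^0.5) = 0.1840/0.3860 = 0.477.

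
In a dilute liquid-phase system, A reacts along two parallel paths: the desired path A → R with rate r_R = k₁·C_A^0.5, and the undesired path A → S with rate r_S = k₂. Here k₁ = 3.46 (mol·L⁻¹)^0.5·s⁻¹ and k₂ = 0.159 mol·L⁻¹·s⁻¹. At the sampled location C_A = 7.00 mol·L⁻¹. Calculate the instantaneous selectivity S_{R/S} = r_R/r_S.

57.6

S_{R/S} = r_R/r_S = (k₁·C_A^0.5)/(k₂) = (k₁/k₂)·C_A^0.5.
= (3.46×7.000^0.5) / (0.159) = 9.154/0.1590 = 57.6.
Since the desired path is higher order in A, keeping C_A high (PFR or concentrated feed) favours R.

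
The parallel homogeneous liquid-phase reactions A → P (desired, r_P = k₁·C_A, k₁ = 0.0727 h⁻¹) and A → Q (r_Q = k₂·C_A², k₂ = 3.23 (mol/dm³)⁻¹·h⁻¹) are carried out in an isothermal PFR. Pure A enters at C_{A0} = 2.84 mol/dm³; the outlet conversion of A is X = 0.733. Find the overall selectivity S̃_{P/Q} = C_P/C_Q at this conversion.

0.0142

C_A = C_{A0}(1−X) = 0.7583 mol/dm³.
Along a PFR/batch, dC_P/dC_A = −r_P/(r_P+r_Q) = −k₁/(k₁+k₂·C_A).
Integrating from C_{A0} to C_A: C_P = (0.0727/3.23)·ln[(0.0727+3.23·2.84)/(0.0727+3.23·0.758)] = 0.02251·ln(9.246/2.522) = 0.02924 mol/dm³.
C_Q = (C_{A0}−C_A)−C_P = 2.052 mol/dm³; S̃_{P/Q} = 0.02924/2.052 = 0.0142.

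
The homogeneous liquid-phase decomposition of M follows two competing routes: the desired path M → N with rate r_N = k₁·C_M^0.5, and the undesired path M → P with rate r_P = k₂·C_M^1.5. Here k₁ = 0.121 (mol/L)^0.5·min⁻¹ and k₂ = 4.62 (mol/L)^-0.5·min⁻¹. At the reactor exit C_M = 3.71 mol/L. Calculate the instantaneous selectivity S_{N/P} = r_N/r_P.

S_{N/P} = r_N/r_P = (k₁·C_M^0.5)/(k₂·C_M^1.5) = (k₁/k₂)·C_M⁻¹.
= (0.121×3.710^0.5) / (4.62×3.710^1.5) = 0.2331/33.01 = 0.00706.
The undesired path is higher order in M, so low C_M (CSTR or dilute feed) favours N.

0.00706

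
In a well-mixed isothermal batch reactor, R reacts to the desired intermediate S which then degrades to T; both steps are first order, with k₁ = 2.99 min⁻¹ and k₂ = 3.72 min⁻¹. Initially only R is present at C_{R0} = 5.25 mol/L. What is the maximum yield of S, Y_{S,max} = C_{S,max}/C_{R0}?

For a first-order series the maximum intermediate yield is C_{S,max}/C_{R0} = (k₁/k₂)^[k₂/(k₂−k₁)].
= (2.99/3.72)^(3.72/(3.72−2.99)) = (0.8038)^(5.096) = 0.3285.

0.329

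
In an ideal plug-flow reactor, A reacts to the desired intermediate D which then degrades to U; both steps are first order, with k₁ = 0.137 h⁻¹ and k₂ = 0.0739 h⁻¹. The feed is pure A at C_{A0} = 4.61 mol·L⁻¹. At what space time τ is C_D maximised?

For first-order series the maximum of C_D occurs at τ_opt = ln(k₂/k₁)/(k₂−k₁).
= ln(0.0739/0.137)/(0.0739−0.137) = ln(0.5394)/-0.06310 = -0.6173/-0.06310 = 9.78 h.

9.78 h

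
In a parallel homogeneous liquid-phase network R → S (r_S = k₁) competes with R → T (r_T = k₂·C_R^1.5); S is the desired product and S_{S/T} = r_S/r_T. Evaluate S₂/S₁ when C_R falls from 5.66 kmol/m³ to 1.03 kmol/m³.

S_{S/T} = (k₁/k₂)·C_R^-1.5, so S₂/S₁ = (C_{R,2}/C_{R,1})^-1.5.
= (1.03/5.66)^(-1.5) = (0.1820)^(-1.5) = 12.9.
Selectivity toward S rises as C_R falls — low-concentration operation is favoured.

12.9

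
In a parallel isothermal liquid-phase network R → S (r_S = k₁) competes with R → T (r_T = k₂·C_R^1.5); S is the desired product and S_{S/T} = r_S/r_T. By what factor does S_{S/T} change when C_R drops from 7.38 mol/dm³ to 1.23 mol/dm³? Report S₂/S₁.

S_{S/T} = (k₁/k₂)·C_R^-1.5, so S₂/S₁ = (C_{R,2}/C_{R,1})^-1.5.
= (1.23/7.38)^(-1.5) = (0.1667)^(-1.5) = 14.7.
Selectivity toward S rises as C_R falls — low-concentration operation is favoured.

14.7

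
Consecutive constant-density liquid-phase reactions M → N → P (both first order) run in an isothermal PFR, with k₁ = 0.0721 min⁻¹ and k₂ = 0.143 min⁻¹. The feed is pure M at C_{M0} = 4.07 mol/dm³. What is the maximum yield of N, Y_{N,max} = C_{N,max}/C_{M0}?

0.251

Evaluating C_N at τ_opt = ln(k₂/k₁)/(k₂−k₁) gives C_{N,max}/C_{M0} = (k₁/k₂)^[k₂/(k₂−k₁)].
= (0.0721/0.143)^(0.143/(0.143−0.0721)) = (0.5042)^(2.017) = 0.2513.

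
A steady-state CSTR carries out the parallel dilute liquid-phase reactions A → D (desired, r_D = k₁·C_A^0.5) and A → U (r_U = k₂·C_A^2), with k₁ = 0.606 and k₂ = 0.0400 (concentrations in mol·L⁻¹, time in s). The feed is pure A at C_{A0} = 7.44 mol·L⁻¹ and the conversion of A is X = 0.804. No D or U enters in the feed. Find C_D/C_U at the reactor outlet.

Exit C_A = C_{A0}(1−X) = 7.44×0.196 = 1.458 mol·L⁻¹.
In a CSTR the entire volume is at exit conditions, so r_D = 0.606×1.458^0.5 = 0.7318 and r_U = 0.0400×1.458^2 = 0.08506.
Overall selectivity = C_D/C_U = r_Dτ/(r_Uτ) = r_D/r_U = 8.60.

8.60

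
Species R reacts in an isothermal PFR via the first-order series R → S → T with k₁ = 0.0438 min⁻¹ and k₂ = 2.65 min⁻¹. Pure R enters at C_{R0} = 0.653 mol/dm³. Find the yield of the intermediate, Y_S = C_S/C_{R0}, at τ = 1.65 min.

The intermediate concentration in a first-order A→B→C sequence is C_S = k₁C_{R0}(e^(−k₁τ) − e^(−k₂τ))/(k₂−k₁).
e^(−k₁τ) = e^(−0.0438×1.65) = e^(−0.07227) = 0.9303; e^(−k₂τ) = e^(−4.372) = 0.01262.
C_S = 0.0438×0.653/(2.65−0.0438) × (0.9303−0.01262) = 0.01097×0.9177 = 0.01007 mol/dm³.
Y_S = C_S/C_{R0} = 0.01007/0.653 = 0.0154.

0.0154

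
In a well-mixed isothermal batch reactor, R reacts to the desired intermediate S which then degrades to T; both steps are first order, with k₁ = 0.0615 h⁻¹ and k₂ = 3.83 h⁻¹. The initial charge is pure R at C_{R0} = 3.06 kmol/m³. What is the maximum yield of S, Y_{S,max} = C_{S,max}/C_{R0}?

At the optimum, C_{S,max}/C_{R0} = (k₁/k₂)^[k₂/(k₂−k₁)].
= (0.0615/3.83)^(3.83/(3.83−0.0615)) = (0.01606)^(1.016) = 0.01501.

0.0150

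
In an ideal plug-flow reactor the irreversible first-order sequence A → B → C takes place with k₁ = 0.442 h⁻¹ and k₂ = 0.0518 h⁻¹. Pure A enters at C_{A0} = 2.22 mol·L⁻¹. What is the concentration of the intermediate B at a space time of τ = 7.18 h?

The intermediate concentration in a first-order A→B→C sequence is C_B = k₁C_{A0}(e^(−k₁τ) − e^(−k₂τ))/(k₂−k₁).
e^(−k₁τ) = e^(−0.442×7.18) = e^(−3.174) = 0.04185; e^(−k₂τ) = e^(−0.3719) = 0.6894.
C_B = 0.442×2.22/(0.0518−0.442) × (0.04185−0.6894) = (-2.515)×(-0.6476) = 1.628 mol·L⁻¹.

1.63 mol·L⁻¹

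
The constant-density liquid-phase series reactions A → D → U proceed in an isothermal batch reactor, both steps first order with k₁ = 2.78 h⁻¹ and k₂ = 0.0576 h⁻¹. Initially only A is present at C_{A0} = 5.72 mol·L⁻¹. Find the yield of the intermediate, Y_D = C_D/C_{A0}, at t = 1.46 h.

0.921

The intermediate concentration in a first-order A→B→C sequence is C_D = k₁C_{A0}(e^(−k₁t) − e^(−k₂t))/(k₂−k₁).
e^(−k₁t) = e^(−2.78×1.46) = e^(−4.059) = 0.01727; e^(−k₂t) = e^(−0.08410) = 0.9193.
C_D = 2.78×5.72/(0.0576−2.78) × (0.01727−0.9193) = (-5.841)×(-0.9021) = 5.269 mol·L⁻¹.
Y_D = C_D/C_{A0} = 5.269/5.72 = 0.921.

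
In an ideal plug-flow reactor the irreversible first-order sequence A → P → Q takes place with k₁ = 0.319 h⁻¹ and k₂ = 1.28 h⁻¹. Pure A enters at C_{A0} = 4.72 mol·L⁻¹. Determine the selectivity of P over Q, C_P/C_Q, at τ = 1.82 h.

The intermediate concentration in a first-order A→B→C sequence is C_P = k₁C_{A0}(e^(−k₁τ) − e^(−k₂τ))/(k₂−k₁).
e^(−k₁τ) = e^(−0.319×1.82) = e^(−0.5806) = 0.5596; e^(−k₂τ) = e^(−2.330) = 0.09733.
C_P = 0.319×4.72/(1.28−0.319) × (0.5596−0.09733) = 1.567×0.4622 = 0.7242 mol·L⁻¹.
C_A = C_{A0}e^(−k₁τ) = 2.641 mol·L⁻¹, so C_Q = C_{A0}−C_A−C_P = 1.355 mol·L⁻¹; C_P/C_Q = 0.535.

0.535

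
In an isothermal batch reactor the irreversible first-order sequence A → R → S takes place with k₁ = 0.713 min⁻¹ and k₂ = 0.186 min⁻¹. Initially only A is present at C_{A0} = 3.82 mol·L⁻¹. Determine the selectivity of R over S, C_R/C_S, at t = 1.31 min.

6.75

For first-order series with pure A initially, C_R(t) = k₁C_{A0}/(k₂−k₁)·(e^(−k₁t) − e^(−k₂t)).
e^(−k₁t) = e^(−0.713×1.31) = e^(−0.9340) = 0.3930; e^(−k₂t) = e^(−0.2437) = 0.7838.
C_R = 0.713×3.82/(0.186−0.713) × (0.3930−0.7838) = (-5.168)×(-0.3908) = 2.020 mol·L⁻¹.
C_A = C_{A0}e^(−k₁t) = 1.501 mol·L⁻¹, so C_S = C_{A0}−C_A−C_R = 0.2992 mol·L⁻¹; C_R/C_S = 6.75.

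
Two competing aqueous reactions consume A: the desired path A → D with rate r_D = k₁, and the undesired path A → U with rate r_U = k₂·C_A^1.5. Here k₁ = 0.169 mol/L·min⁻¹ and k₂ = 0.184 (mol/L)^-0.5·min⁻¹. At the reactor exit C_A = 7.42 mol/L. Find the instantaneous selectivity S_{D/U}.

S_{D/U} = r_D/r_U = (k₁)/(k₂·C_A^1.5) = (k₁/k₂)·C_A^-1.5.
= (0.169) / (0.184×7.420^1.5) = 0.1690/3.719 = 0.0454.
The undesired path is higher order in A, so low C_A (CSTR or dilute feed) favours D.

0.0454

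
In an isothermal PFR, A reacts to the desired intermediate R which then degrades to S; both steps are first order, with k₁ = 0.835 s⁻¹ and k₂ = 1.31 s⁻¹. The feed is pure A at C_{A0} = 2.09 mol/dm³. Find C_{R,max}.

0.604 mol/dm³

Evaluating C_R at τ_opt = ln(k₂/k₁)/(k₂−k₁) gives C_{R,max}/C_{A0} = (k₁/k₂)^[k₂/(k₂−k₁)].
= (0.835/1.31)^(1.31/(1.31−0.835)) = (0.6374)^(2.758) = 0.2888.
C_{R,max} = 0.2888×2.09 = 0.604 mol/dm³.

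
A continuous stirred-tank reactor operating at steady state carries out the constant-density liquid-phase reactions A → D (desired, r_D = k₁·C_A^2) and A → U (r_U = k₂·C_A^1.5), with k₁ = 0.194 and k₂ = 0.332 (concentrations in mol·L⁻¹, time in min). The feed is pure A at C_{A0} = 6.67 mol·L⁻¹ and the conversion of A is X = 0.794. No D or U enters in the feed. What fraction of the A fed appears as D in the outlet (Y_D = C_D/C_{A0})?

0.323

Exit C_A = C_{A0}(1−X) = 6.67×0.206 = 1.374 mol·L⁻¹.
Rates in a CSTR are evaluated at the outlet concentration: r_D = 0.194×1.374^2 = 0.3663, r_U = 0.332×1.374^1.5 = 0.5347.
Fraction of consumed A going to D: r_D/(r_D+r_U) = 0.4065.
C_D = 0.4065·C_{A0}·X = 0.4065×6.67×0.794 = 2.15 mol·L⁻¹; Y_D = C_D/C_{A0} = 0.323.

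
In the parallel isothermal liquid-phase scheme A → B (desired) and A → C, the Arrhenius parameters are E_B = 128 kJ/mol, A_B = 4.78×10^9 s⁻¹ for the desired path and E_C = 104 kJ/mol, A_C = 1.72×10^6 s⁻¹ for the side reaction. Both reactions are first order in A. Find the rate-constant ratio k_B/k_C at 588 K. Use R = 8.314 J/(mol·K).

k_B/k_C = (A_B/A_C)·exp[−(E_B−E_C)/(RT)] = (A_B/A_C)·exp[(E_C−E_B)/(RT)].
(E_C−E_B)/(RT) = (104−128)×10³/(8.314×588) = -24000/4889 = -4.909.
k_B/k_C = (4.78×10^9/1.72×10^6)·exp(-4.909) = 2779 × 0.007377 = 20.5.
Since E_B > E_C, raising the temperature improves selectivity toward B.

20.5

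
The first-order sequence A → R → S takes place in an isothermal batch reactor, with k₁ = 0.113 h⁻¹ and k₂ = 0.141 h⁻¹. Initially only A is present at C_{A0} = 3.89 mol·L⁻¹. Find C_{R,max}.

At the optimum, C_{R,max}/C_{A0} = (k₁/k₂)^[k₂/(k₂−k₁)].
= (0.113/0.141)^(0.141/(0.141−0.113)) = (0.8014)^(5.036) = 0.3280.
C_{R,max} = 0.3280×3.89 = 1.28 mol·L⁻¹.

1.28 mol·L⁻¹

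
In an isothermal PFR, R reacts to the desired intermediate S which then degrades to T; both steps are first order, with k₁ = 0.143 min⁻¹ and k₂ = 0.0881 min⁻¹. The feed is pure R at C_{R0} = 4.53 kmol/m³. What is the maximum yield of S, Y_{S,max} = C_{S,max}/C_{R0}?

Evaluating C_S at τ_opt = ln(k₂/k₁)/(k₂−k₁) gives C_{S,max}/C_{R0} = (k₁/k₂)^[k₂/(k₂−k₁)].
= (0.143/0.0881)^(0.0881/(0.0881−0.143)) = (1.623)^(-1.605) = 0.4597.

0.460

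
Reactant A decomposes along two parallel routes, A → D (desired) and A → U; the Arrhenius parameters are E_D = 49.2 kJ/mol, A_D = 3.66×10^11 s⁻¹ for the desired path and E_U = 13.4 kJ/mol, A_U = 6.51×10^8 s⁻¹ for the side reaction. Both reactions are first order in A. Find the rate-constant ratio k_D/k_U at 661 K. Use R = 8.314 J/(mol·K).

0.833

With equal orders, S_{D/U} = k_D/k_U = (A_D/A_U)·exp[(E_U−E_D)/(RT)].
(E_U−E_D)/(RT) = (13.4−49.2)×10³/(8.314×661) = -35800/5496 = -6.514.
k_D/k_U = (3.66×10^11/6.51×10^8)·exp(-6.514) = 562.2 × 0.001482 = 0.833.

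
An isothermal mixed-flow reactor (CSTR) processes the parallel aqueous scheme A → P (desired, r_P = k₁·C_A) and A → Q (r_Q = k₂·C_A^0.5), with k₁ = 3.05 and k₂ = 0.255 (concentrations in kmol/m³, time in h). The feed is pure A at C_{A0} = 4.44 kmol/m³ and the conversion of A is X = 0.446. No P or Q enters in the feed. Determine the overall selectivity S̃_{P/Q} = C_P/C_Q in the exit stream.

Exit C_A = C_{A0}(1−X) = 4.44×0.554 = 2.460 kmol/m³.
Rates in a CSTR are evaluated at the outlet concentration: r_P = 3.05×2.460 = 7.502, r_Q = 0.255×2.460^0.5 = 0.3999.
Overall selectivity = C_P/C_Q = r_Pτ/(r_Qτ) = r_P/r_Q = 18.8.

18.8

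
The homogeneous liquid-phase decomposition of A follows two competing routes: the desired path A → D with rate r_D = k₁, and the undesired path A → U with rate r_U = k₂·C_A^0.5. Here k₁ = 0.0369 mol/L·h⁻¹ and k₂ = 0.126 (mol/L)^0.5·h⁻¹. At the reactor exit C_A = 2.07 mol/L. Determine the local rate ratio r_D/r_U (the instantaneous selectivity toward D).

0.204

S_{D/U} = r_D/r_U = (k₁)/(k₂·C_A^0.5) = (k₁/k₂)·C_A^-0.5.
= (0.0369) / (0.126×2.070^0.5) = 0.03690/0.1813 = 0.204.
The undesired path is higher order in A, so low C_A (CSTR or dilute feed) favours D.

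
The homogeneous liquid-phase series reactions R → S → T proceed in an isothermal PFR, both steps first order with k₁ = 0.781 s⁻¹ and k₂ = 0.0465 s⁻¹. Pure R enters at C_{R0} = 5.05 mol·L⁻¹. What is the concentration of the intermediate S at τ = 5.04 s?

For first-order series with pure R initially, C_S(τ) = k₁C_{R0}/(k₂−k₁)·(e^(−k₁τ) − e^(−k₂τ)).
e^(−k₁τ) = e^(−0.781×5.04) = e^(−3.936) = 0.01952; e^(−k₂τ) = e^(−0.2344) = 0.7911.
C_S = 0.781×5.05/(0.0465−0.781) × (0.01952−0.7911) = (-5.370)×(-0.7716) = 4.143 mol·L⁻¹.

4.14 mol·L⁻¹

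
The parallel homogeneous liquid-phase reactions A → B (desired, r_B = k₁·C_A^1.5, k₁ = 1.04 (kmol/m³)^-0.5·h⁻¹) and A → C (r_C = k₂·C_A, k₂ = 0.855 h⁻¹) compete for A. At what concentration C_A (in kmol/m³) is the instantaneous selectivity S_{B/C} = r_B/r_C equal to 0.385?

S_{B/C} = (k₁/k₂)·C_A^0.5 ⇒ C_A = (S·k₂/k₁)^(2).
= (0.385×0.855/1.04)^(2) = (0.3165)^(2) = 0.100 kmol/m³.

0.100 kmol/m³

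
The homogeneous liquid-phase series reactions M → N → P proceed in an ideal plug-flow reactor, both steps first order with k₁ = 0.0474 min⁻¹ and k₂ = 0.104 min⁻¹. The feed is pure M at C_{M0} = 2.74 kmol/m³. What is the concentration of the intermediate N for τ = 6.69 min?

For first-order series with pure M initially, C_N(τ) = k₁C_{M0}/(k₂−k₁)·(e^(−k₁τ) − e^(−k₂τ)).
e^(−k₁τ) = e^(−0.0474×6.69) = e^(−0.3171) = 0.7283; e^(−k₂τ) = e^(−0.6958) = 0.4987.
C_N = 0.0474×2.74/(0.104−0.0474) × (0.7283−0.4987) = 2.295×0.2296 = 0.5268 kmol/m³.

0.527 kmol/m³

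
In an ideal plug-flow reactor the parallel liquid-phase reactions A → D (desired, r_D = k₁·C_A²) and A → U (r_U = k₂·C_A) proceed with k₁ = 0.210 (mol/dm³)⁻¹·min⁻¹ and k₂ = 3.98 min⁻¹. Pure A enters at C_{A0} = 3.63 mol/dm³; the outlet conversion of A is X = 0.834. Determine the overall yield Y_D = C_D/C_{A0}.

0.0825

C_A = C_{A0}(1−X) = 0.6026 mol/dm³.
Along a PFR/batch, dC_U/dC_A = −r_U/(r_D+r_U) = −k₂/(k₂+k₁·C_A).
Integrating from C_{A0} to C_A: C_U = (3.98/0.210)·ln[(3.98+0.210·3.63)/(3.98+0.210·0.603)] = 18.95·ln(4.742/4.107) = 2.728 mol/dm³.
Then C_D = (C_{A0}−C_A) − C_U = 3.027 − 2.728 = 0.2994 mol/dm³.
Y_D = C_D/C_{A0} = 0.2994/3.63 = 0.0825.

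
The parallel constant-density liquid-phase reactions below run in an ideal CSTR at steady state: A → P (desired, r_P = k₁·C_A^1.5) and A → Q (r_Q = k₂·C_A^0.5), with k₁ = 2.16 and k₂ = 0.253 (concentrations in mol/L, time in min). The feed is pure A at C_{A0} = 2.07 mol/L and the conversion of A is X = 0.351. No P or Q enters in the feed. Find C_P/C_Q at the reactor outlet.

Exit C_A = C_{A0}(1−X) = 2.07×0.649 = 1.343 mol/L.
Rates in a CSTR are evaluated at the outlet concentration: r_P = 2.16×1.343^1.5 = 3.363, r_Q = 0.253×1.343^0.5 = 0.2932.
Overall selectivity = C_P/C_Q = r_Pτ/(r_Qτ) = r_P/r_Q = 11.5.

11.5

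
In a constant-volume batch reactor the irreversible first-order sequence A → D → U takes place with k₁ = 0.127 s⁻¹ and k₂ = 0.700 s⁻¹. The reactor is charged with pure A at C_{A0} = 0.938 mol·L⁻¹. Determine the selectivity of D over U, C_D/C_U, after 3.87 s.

0.452

For first-order series with pure A initially, C_D(t) = k₁C_{A0}/(k₂−k₁)·(e^(−k₁t) − e^(−k₂t)).
e^(−k₁t) = e^(−0.127×3.87) = e^(−0.4915) = 0.6117; e^(−k₂t) = e^(−2.709) = 0.06660.
C_D = 0.127×0.938/(0.700−0.127) × (0.6117−0.06660) = 0.2079×0.5451 = 0.1133 mol·L⁻¹.
C_A = C_{A0}e^(−k₁t) = 0.5738 mol·L⁻¹, so C_U = C_{A0}−C_A−C_D = 0.2509 mol·L⁻¹; C_D/C_U = 0.452.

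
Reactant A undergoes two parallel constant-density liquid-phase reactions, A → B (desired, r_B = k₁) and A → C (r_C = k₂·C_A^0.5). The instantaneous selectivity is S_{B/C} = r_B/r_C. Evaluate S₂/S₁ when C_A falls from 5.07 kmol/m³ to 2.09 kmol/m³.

1.56

S_{B/C} = (k₁/k₂)·C_A^-0.5, so S₂/S₁ = (C_{A,2}/C_{A,1})^-0.5.
= (2.09/5.07)^(-0.5) = (0.4122)^(-0.5) = 1.56.
Selectivity toward B rises as C_A falls — low-concentration operation is favoured.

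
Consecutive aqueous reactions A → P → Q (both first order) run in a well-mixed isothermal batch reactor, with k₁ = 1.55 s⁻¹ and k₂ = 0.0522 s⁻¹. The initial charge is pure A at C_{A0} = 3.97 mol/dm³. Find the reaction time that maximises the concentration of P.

2.26 s

Setting dC_P/dt = 0 gives t_opt = ln(k₂/k₁)/(k₂−k₁).
= ln(0.0522/1.55)/(0.0522−1.55) = ln(0.03368)/-1.498 = -3.391/-1.498 = 2.26 s.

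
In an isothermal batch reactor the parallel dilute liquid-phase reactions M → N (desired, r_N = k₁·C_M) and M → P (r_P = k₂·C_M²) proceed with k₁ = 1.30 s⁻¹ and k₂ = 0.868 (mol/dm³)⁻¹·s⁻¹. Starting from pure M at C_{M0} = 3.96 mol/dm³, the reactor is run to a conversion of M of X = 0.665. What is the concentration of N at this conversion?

C_M = C_{M0}(1−X) = 1.327 mol/dm³.
Along a PFR/batch, dC_N/dC_M = −r_N/(r_N+r_P) = −k₁/(k₁+k₂·C_M).
Integrating from C_{M0} to C_M: C_N = (1.30/0.868)·ln[(1.30+0.868·3.96)/(1.30+0.868·1.33)] = 1.498·ln(4.737/2.451) = 0.9866 mol/dm³.

0.987 mol/dm³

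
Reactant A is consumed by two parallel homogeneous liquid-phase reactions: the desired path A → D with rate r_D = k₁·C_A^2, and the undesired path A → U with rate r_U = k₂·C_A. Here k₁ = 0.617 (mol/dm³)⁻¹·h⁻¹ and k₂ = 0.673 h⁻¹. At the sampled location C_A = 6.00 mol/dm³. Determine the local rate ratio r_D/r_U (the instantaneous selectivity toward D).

S_{D/U} = r_D/r_U = (k₁·C_A^2)/(k₂·C_A) = (k₁/k₂)·C_A.
= (0.617×6.000^2) / (0.673×6.000) = 22.21/4.038 = 5.50.

5.50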